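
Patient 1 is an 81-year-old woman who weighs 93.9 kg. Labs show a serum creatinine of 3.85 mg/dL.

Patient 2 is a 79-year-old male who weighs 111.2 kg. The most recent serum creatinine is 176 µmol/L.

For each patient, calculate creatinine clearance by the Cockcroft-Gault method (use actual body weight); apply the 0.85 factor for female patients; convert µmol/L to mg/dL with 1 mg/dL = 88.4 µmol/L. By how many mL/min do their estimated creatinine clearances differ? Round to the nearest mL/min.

Patient 1: CrCl = (140 − 81) × 93.9 / (72 × 3.85) × 0.85 = 5540.1 / 277.20 × 0.85 ≈ 17.0 mL/min
Patient 2: SCr = 176 / 88.4 = 1.991 mg/dL
Patient 2: CrCl = (140 − 79) × 111.2 / (72 × 1.991) = 6783.2 / 143.35 ≈ 47.3 mL/min
|17.0 − 47.3| = 30.3 mL/min

30 mL/min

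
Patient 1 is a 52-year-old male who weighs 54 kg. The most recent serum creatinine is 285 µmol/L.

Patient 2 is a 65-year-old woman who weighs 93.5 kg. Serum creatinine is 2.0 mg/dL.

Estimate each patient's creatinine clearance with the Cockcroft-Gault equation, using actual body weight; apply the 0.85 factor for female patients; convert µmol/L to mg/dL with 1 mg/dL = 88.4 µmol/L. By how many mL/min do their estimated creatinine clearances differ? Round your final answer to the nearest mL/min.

Patient 1: SCr = 285 / 88.4 = 3.224 mg/dL
Patient 1: CrCl = (140 − 52) × 54 / (72 × 3.224) = 4752.0 / 232.13 ≈ 20.5 mL/min
Patient 2: CrCl = (140 − 65) × 93.5 / (72 × 2) × 0.85 = 7012.5 / 144.00 × 0.85 ≈ 41.4 mL/min
|20.5 − 41.4| = 20.9 mL/min

21 mL/min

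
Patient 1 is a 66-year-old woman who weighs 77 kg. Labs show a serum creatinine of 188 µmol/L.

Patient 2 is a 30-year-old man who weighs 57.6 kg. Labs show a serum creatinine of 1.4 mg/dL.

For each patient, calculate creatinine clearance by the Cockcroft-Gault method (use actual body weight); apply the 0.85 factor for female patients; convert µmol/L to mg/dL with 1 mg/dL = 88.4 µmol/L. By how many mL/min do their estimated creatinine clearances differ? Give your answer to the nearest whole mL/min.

31 mL/min

Patient 1: SCr = 188 / 88.4 = 2.127 mg/dL
Patient 1: CrCl = (140 − 66) × 77 / (72 × 2.127) × 0.85 = 5698.0 / 153.14 × 0.85 ≈ 31.6 mL/min
Patient 2: CrCl = (140 − 30) × 57.6 / (72 × 1.4) = 6336.0 / 100.80 ≈ 62.9 mL/min
|31.6 − 62.9| = 31.3 mL/min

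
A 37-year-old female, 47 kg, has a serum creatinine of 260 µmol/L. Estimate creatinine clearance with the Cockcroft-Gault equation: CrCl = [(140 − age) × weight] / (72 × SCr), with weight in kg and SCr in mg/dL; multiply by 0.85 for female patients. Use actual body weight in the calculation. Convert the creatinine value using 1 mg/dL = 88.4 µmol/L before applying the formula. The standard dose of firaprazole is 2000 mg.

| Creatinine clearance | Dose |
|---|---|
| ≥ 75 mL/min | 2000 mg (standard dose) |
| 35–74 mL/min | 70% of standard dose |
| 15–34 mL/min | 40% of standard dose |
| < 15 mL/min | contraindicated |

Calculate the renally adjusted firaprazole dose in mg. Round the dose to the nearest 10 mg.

800 mg

SCr = 260 / 88.4 = 2.941 mg/dL
CrCl = (140 − 37) × 47 / (72 × 2.941) × 0.85 = 4841.0 / 211.75 × 0.85 ≈ 19.4 mL/min
CrCl ≈ 19 mL/min → bracket 15–34 mL/min.
40% of 2000 mg = 800 mg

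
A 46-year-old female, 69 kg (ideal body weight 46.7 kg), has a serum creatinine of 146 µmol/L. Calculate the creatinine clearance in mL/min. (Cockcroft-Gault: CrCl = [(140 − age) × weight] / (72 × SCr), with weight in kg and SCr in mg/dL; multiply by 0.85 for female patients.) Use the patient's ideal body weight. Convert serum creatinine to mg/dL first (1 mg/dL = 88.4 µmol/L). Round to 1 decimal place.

31.4 mL/min

SCr = 146 / 88.4 = 1.652 mg/dL
CrCl = (140 − 46) × 46.7 / (72 × 1.652) × 0.85 = 4389.8 / 118.94 × 0.85 ≈ 31.4 mL/min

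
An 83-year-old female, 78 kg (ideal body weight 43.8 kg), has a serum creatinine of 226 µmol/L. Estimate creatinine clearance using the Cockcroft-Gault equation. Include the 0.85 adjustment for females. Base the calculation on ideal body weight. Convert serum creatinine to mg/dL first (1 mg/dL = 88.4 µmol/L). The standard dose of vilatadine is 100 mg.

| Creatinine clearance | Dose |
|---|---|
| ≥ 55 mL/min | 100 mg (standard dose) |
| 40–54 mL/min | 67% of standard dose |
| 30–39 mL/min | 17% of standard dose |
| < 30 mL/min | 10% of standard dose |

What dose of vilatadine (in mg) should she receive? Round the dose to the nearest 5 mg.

SCr = 226 / 88.4 = 2.557 mg/dL
CrCl = (140 − 83) × 43.8 / (72 × 2.557) × 0.85 = 2496.6 / 184.10 × 0.85 ≈ 11.5 mL/min
CrCl ≈ 12 mL/min → bracket < 30 mL/min.
10% of 100 mg = 10 mg

10 mg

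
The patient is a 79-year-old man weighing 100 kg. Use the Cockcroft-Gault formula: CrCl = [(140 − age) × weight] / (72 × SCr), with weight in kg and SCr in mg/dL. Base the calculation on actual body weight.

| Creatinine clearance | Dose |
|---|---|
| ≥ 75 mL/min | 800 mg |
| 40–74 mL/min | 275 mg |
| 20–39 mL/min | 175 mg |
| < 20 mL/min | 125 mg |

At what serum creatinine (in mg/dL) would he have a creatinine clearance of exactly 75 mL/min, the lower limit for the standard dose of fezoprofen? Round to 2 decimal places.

1.13 mg/dL

Standard dose requires CrCl ≥ 75 mL/min.
Set (140 − 79) × 100 / (72 × SCr) = 75
SCr = (140 − 79) × 100 / (72 × 75) = 1.130 mg/dL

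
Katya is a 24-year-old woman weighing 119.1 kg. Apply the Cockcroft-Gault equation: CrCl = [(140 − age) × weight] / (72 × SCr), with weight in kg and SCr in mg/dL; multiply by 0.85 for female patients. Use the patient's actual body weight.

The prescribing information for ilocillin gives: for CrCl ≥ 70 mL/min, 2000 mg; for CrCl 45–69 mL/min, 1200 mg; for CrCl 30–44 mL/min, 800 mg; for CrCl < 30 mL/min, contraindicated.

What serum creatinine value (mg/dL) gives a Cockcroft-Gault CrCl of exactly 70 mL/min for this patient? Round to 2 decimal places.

Standard dose requires CrCl ≥ 70 mL/min.
Set (140 − 24) × 119.1 × 0.85 / (72 × SCr) = 70
SCr = (140 − 24) × 119.1 × 0.85 / (72 × 70) = 2.330 mg/dL

2.33 mg/dL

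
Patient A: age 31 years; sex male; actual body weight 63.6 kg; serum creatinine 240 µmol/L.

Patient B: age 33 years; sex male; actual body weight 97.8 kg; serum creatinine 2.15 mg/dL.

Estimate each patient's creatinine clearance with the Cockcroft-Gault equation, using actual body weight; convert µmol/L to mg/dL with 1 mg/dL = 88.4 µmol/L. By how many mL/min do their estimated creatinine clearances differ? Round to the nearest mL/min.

Patient A: SCr = 240 / 88.4 = 2.715 mg/dL
Patient A: CrCl = (140 − 31) × 63.6 / (72 × 2.715) = 6932.4 / 195.48 ≈ 35.5 mL/min
Patient B: CrCl = (140 − 33) × 97.8 / (72 × 2.15) = 10464.6 / 154.80 ≈ 67.6 mL/min
|35.5 − 67.6| = 32.1 mL/min

32 mL/min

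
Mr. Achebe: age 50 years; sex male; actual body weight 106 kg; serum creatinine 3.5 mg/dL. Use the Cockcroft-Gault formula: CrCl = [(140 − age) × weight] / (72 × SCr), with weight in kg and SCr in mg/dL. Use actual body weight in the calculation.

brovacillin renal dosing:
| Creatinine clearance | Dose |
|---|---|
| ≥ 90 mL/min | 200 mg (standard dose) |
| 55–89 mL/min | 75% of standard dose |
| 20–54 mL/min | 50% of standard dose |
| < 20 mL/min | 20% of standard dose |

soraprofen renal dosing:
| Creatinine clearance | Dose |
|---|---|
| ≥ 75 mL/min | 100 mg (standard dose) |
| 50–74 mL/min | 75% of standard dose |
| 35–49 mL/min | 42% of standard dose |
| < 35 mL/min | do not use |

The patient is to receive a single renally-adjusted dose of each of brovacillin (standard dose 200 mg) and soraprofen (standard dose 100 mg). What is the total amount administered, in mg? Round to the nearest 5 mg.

CrCl = (140 − 50) × 106 / (72 × 3.5) = 9540.0 / 252.00 ≈ 37.9 mL/min
CrCl ≈ 38 mL/min.
brovacillin: 20–54 mL/min → 50% of 200 mg = 100 mg.
soraprofen: 35–49 mL/min → 42% of 100 mg = 42 mg.
Total = 100 + 42 = 142 mg.

140 mg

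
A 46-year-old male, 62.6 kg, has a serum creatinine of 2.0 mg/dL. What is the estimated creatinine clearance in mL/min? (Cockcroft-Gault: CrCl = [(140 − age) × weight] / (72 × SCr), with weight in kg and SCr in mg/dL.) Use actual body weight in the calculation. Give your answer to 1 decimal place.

CrCl = (140 − 46) × 62.6 / (72 × 2) = 5884.4 / 144.00 ≈ 40.9 mL/min

40.9 mL/min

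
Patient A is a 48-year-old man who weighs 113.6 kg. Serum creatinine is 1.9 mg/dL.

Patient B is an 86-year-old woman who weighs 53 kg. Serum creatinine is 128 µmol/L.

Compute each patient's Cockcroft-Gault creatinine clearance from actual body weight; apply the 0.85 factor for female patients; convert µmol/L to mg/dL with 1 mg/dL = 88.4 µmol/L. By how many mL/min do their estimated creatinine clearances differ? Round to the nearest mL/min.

Patient A: CrCl = (140 − 48) × 113.6 / (72 × 1.9) = 10451.2 / 136.80 ≈ 76.4 mL/min
Patient B: SCr = 128 / 88.4 = 1.448 mg/dL
Patient B: CrCl = (140 − 86) × 53 / (72 × 1.448) × 0.85 = 2862.0 / 104.26 × 0.85 ≈ 23.3 mL/min
|76.4 − 23.3| = 53.1 mL/min

53 mL/min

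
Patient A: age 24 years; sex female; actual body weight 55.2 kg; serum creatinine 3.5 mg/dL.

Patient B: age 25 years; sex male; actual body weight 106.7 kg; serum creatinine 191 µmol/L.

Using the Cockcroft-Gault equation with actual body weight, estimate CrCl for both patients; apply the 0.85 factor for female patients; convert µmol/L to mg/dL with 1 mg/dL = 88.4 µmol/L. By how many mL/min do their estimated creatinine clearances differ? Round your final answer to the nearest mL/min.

57 mL/min

Patient A: CrCl = (140 − 24) × 55.2 / (72 × 3.5) × 0.85 = 6403.2 / 252.00 × 0.85 ≈ 21.6 mL/min
Patient B: SCr = 191 / 88.4 = 2.161 mg/dL
Patient B: CrCl = (140 − 25) × 106.7 / (72 × 2.161) = 12270.5 / 155.59 ≈ 78.9 mL/min
|21.6 − 78.9| = 57.3 mL/min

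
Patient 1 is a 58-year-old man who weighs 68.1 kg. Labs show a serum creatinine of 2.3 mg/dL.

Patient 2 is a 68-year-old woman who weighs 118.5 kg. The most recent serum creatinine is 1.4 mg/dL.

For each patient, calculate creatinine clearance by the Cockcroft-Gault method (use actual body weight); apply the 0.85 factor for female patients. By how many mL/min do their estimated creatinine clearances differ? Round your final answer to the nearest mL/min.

Patient 1: CrCl = (140 − 58) × 68.1 / (72 × 2.3) = 5584.2 / 165.60 ≈ 33.7 mL/min
Patient 2: CrCl = (140 − 68) × 118.5 / (72 × 1.4) × 0.85 = 8532.0 / 100.80 × 0.85 ≈ 71.9 mL/min
|33.7 − 71.9| = 38.2 mL/min

38 mL/min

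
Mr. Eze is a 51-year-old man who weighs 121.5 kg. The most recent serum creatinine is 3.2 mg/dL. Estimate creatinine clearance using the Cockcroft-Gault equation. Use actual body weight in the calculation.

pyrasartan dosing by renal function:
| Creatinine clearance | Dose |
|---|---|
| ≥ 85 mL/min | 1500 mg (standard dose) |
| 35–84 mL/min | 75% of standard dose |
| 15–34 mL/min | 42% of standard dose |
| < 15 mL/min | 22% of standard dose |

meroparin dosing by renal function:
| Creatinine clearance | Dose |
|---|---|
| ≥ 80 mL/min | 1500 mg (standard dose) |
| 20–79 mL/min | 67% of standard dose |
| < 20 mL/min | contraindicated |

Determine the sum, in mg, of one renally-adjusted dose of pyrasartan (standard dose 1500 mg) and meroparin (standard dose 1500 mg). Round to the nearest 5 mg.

CrCl = (140 − 51) × 121.5 / (72 × 3.2) = 10813.5 / 230.40 ≈ 46.9 mL/min
CrCl ≈ 47 mL/min.
pyrasartan: 35–84 mL/min → 75% of 1500 mg = 1125 mg.
meroparin: 20–79 mL/min → 67% of 1500 mg = 1005 mg.
Total = 1125 + 1005 = 2130 mg.

2130 mg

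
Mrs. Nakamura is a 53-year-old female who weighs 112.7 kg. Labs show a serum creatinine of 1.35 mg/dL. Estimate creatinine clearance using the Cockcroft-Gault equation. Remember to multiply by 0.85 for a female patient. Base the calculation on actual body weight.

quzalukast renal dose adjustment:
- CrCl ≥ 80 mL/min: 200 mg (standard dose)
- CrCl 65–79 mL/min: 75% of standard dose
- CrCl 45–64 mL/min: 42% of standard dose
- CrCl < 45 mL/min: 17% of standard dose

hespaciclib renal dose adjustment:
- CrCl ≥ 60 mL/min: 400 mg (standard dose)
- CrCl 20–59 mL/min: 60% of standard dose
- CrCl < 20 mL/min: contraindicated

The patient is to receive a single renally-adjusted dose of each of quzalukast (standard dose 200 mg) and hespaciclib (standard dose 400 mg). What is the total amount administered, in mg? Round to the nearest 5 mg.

CrCl = (140 − 53) × 112.7 / (72 × 1.35) × 0.85 = 9804.9 / 97.20 × 0.85 ≈ 85.7 mL/min
CrCl ≈ 86 mL/min.
quzalukast: ≥ 80 mL/min → 100% of 200 mg = 200 mg.
hespaciclib: ≥ 60 mL/min → 100% of 400 mg = 400 mg.
Total = 200 + 400 = 600 mg.

600 mg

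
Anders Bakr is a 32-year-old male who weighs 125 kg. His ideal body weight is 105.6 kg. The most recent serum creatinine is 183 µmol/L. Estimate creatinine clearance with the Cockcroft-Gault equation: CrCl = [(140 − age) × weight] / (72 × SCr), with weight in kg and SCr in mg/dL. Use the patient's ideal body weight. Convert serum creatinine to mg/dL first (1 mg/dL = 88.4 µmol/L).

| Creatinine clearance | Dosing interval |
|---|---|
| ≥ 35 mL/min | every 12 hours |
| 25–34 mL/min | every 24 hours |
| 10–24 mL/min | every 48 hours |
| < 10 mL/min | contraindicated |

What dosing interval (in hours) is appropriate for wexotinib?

every 12 hours

SCr = 183 / 88.4 = 2.07 mg/dL
CrCl = (140 − 32) × 105.6 / (72 × 2.07) = 11404.8 / 149.04 ≈ 76.5 mL/min
CrCl ≈ 77 mL/min → bracket ≥ 35 mL/min → every 12 hours.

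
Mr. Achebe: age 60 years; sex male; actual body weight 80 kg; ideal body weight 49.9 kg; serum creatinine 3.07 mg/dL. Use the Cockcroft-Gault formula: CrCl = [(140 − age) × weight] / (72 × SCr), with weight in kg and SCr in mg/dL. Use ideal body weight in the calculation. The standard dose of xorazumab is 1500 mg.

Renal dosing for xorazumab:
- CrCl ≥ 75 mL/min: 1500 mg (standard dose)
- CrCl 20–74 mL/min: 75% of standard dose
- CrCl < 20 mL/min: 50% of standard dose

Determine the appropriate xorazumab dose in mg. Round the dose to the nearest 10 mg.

CrCl = (140 − 60) × 49.9 / (72 × 3.07) = 3992.0 / 221.04 ≈ 18.1 mL/min
CrCl ≈ 18 mL/min → bracket < 20 mL/min.
50% of 1500 mg = 750 mg

750 mg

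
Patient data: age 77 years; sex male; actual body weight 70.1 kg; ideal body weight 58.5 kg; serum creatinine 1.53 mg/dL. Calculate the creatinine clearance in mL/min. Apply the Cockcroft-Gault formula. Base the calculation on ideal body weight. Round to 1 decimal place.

CrCl = (140 − 77) × 58.5 / (72 × 1.53) = 3685.5 / 110.16 ≈ 33.5 mL/min

33.5 mL/min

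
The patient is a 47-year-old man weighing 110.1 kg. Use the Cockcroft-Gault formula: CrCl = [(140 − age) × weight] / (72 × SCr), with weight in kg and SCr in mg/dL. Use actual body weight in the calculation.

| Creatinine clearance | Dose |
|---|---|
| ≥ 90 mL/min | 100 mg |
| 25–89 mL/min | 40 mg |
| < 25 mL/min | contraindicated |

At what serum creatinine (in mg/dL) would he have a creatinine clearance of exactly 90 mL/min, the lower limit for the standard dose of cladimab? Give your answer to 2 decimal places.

Standard dose requires CrCl ≥ 90 mL/min.
Set (140 − 47) × 110.1 / (72 × SCr) = 90
SCr = (140 − 47) × 110.1 / (72 × 90) = 1.580 mg/dL

1.58 mg/dL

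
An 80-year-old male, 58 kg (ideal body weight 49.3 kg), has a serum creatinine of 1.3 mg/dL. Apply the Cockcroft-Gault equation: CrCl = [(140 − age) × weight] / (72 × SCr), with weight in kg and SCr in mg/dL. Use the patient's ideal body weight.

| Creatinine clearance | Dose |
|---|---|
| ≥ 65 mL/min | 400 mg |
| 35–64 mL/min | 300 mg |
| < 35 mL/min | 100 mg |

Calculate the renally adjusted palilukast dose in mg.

CrCl = (140 − 80) × 49.3 / (72 × 1.3) = 2958.0 / 93.60 ≈ 31.6 mL/min
CrCl ≈ 32 mL/min → bracket < 35 mL/min.
Dose for this bracket: 100 mg.

100 mg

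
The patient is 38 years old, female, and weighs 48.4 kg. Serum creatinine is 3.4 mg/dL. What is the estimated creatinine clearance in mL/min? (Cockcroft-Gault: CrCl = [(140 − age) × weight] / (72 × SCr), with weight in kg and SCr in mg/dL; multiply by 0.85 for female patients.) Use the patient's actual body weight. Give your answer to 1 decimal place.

17.1 mL/min

CrCl = (140 − 38) × 48.4 / (72 × 3.4) × 0.85 = 4936.8 / 244.80 × 0.85 ≈ 17.1 mL/min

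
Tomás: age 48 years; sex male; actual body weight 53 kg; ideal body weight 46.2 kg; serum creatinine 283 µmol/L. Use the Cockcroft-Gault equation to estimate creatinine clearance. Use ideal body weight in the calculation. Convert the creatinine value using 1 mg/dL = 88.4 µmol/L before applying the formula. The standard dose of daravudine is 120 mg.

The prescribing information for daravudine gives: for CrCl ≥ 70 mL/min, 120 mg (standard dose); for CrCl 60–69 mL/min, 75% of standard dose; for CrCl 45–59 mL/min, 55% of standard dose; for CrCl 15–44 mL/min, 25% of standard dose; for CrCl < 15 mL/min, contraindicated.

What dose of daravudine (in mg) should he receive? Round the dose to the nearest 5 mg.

30 mg

SCr = 283 / 88.4 = 3.201 mg/dL
CrCl = (140 − 48) × 46.2 / (72 × 3.201) = 4250.4 / 230.47 ≈ 18.4 mL/min
CrCl ≈ 18 mL/min → bracket 15–44 mL/min.
25% of 120 mg = 30 mg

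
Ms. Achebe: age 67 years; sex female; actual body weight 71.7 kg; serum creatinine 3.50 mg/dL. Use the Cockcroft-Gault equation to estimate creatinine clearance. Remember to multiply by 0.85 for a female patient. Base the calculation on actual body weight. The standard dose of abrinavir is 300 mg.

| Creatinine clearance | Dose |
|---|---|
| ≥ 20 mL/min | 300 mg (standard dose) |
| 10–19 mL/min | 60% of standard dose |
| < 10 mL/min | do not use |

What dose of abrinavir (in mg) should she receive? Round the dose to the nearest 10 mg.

CrCl = (140 − 67) × 71.7 / (72 × 3.5) × 0.85 = 5234.1 / 252.00 × 0.85 ≈ 17.7 mL/min
CrCl ≈ 18 mL/min → bracket 10–19 mL/min.
60% of 300 mg = 180 mg

180 mg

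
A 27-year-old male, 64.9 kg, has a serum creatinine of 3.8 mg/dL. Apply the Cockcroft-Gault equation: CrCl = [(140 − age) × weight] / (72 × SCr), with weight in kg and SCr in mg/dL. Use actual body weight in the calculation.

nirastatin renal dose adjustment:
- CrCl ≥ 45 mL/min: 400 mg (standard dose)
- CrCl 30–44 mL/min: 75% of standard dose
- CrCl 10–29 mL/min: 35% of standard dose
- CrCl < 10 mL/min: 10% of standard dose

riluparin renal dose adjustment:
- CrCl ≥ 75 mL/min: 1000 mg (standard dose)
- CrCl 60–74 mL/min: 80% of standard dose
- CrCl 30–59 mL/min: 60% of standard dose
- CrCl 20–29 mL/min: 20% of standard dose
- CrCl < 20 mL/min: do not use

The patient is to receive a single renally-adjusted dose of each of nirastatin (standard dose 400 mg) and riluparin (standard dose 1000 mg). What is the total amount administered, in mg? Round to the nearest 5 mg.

CrCl = (140 − 27) × 64.9 / (72 × 3.8) = 7333.7 / 273.60 ≈ 26.8 mL/min
CrCl ≈ 27 mL/min.
nirastatin: 10–29 mL/min → 35% of 400 mg = 140 mg.
riluparin: 20–29 mL/min → 20% of 1000 mg = 200 mg.
Total = 140 + 200 = 340 mg.

340 mg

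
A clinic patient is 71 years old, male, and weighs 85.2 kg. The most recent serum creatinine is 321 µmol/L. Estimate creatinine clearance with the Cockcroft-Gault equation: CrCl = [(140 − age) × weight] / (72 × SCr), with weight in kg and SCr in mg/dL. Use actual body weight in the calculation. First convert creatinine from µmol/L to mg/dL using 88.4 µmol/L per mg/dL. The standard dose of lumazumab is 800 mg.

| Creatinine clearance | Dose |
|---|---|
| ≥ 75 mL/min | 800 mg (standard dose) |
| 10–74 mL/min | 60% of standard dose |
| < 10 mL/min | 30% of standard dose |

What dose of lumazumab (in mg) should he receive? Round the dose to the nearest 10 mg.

480 mg

SCr = 321 / 88.4 = 3.631 mg/dL
CrCl = (140 − 71) × 85.2 / (72 × 3.631) = 5878.8 / 261.43 ≈ 22.5 mL/min
CrCl ≈ 22 mL/min → bracket 10–74 mL/min.
60% of 800 mg = 480 mg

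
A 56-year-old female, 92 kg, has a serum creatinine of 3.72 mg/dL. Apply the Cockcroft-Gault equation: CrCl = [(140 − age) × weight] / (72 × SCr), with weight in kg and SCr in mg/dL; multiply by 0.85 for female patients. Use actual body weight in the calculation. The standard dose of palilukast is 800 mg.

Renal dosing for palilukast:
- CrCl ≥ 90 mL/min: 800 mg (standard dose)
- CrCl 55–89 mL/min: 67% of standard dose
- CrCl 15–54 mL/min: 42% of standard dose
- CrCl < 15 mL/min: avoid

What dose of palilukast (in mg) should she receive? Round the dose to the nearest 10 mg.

CrCl = (140 − 56) × 92 / (72 × 3.72) × 0.85 = 7728.0 / 267.84 × 0.85 ≈ 24.5 mL/min
CrCl ≈ 25 mL/min → bracket 15–54 mL/min.
42% of 800 mg = 336 mg → 340 mg

340 mg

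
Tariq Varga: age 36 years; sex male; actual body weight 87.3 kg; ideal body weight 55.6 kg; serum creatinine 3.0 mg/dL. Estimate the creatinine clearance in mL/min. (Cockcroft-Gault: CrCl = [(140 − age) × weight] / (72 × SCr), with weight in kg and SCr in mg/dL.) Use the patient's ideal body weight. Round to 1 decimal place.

CrCl = (140 − 36) × 55.6 / (72 × 3) = 5782.4 / 216.00 ≈ 26.8 mL/min

26.8 mL/min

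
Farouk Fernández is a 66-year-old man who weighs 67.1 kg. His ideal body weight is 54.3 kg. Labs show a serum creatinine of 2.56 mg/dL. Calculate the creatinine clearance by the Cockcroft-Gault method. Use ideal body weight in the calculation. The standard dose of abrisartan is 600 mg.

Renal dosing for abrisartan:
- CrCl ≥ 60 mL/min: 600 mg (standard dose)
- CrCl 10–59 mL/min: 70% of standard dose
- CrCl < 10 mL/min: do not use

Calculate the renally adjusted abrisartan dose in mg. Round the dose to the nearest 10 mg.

CrCl = (140 − 66) × 54.3 / (72 × 2.56) = 4018.2 / 184.32 ≈ 21.8 mL/min
CrCl ≈ 22 mL/min → bracket 10–59 mL/min.
70% of 600 mg = 420 mg

420 mg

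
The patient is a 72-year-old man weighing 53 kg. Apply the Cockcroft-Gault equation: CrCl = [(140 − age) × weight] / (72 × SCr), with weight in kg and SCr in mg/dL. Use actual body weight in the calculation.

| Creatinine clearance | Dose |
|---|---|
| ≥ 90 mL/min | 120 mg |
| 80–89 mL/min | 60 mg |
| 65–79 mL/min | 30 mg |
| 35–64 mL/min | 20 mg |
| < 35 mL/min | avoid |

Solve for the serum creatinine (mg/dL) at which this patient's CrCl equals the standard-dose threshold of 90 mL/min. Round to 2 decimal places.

Standard dose requires CrCl ≥ 90 mL/min.
Set (140 − 72) × 53 / (72 × SCr) = 90
SCr = (140 − 72) × 53 / (72 × 90) = 0.556 mg/dL

0.56 mg/dL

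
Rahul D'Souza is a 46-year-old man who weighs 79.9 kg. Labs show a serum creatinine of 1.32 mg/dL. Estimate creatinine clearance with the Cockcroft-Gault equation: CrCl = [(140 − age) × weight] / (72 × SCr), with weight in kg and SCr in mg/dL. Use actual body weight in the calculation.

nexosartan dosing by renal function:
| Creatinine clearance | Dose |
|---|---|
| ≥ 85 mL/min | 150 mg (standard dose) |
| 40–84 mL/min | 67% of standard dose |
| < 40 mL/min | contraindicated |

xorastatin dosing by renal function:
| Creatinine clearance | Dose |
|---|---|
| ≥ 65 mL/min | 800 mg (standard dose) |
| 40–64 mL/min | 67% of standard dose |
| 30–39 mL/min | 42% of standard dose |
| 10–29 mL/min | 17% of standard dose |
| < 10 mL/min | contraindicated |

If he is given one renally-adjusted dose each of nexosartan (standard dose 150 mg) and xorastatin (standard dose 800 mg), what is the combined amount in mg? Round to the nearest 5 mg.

900 mg

CrCl = (140 − 46) × 79.9 / (72 × 1.32) = 7510.6 / 95.04 ≈ 79.0 mL/min
CrCl ≈ 79 mL/min.
nexosartan: 40–84 mL/min → 67% of 150 mg = 100.5 mg.
xorastatin: ≥ 65 mL/min → 100% of 800 mg = 800 mg.
Total = 100.5 + 800 = 900.5 mg.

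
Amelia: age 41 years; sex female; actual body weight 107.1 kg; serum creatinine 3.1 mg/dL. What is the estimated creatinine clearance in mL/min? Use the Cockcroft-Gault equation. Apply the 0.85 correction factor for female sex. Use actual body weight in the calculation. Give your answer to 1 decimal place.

40.4 mL/min

CrCl = (140 − 41) × 107.1 / (72 × 3.1) × 0.85 = 10602.9 / 223.20 × 0.85 ≈ 40.4 mL/min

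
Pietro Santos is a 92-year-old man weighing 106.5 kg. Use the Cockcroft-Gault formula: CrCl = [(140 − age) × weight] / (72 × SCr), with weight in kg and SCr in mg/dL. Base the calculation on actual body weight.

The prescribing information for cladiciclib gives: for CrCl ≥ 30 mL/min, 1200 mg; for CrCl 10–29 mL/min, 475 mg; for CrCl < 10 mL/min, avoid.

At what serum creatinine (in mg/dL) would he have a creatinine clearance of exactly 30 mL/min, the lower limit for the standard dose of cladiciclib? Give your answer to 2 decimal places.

2.37 mg/dL

Standard dose requires CrCl ≥ 30 mL/min.
Set (140 − 92) × 106.5 / (72 × SCr) = 30
SCr = (140 − 92) × 106.5 / (72 × 30) = 2.367 mg/dL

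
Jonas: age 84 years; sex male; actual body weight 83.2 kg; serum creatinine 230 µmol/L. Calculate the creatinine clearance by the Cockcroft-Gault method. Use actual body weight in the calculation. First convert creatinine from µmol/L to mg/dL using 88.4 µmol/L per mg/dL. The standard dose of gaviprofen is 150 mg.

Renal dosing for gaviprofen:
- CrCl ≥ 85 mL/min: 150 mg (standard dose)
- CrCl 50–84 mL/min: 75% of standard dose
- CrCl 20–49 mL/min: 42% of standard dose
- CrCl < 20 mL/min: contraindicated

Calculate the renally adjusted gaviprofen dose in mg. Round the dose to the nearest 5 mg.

65 mg

SCr = 230 / 88.4 = 2.602 mg/dL
CrCl = (140 − 84) × 83.2 / (72 × 2.602) = 4659.2 / 187.34 ≈ 24.9 mL/min
CrCl ≈ 25 mL/min → bracket 20–49 mL/min.
42% of 150 mg = 63 mg → 65 mg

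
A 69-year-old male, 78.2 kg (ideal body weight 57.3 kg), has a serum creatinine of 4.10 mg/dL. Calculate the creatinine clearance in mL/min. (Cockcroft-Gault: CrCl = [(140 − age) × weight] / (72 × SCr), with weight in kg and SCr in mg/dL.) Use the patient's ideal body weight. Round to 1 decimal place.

13.8 mL/min

CrCl = (140 − 69) × 57.3 / (72 × 4.1) = 4068.3 / 295.20 ≈ 13.8 mL/min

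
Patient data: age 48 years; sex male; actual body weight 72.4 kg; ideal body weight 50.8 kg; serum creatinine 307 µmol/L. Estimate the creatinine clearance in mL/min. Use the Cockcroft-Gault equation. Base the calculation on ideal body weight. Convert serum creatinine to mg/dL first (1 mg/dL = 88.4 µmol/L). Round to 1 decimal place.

SCr = 307 / 88.4 = 3.473 mg/dL
CrCl = (140 − 48) × 50.8 / (72 × 3.473) = 4673.6 / 250.06 ≈ 18.7 mL/min

18.7 mL/min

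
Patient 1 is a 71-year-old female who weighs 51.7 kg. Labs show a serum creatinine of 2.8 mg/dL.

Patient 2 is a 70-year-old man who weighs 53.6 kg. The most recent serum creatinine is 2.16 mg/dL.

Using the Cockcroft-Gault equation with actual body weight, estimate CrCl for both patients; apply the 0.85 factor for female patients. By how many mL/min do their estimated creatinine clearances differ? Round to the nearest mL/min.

Patient 1: CrCl = (140 − 71) × 51.7 / (72 × 2.8) × 0.85 = 3567.3 / 201.60 × 0.85 ≈ 15.0 mL/min
Patient 2: CrCl = (140 − 70) × 53.6 / (72 × 2.16) = 3752.0 / 155.52 ≈ 24.1 mL/min
|15.0 − 24.1| = 9.1 mL/min

9 mL/min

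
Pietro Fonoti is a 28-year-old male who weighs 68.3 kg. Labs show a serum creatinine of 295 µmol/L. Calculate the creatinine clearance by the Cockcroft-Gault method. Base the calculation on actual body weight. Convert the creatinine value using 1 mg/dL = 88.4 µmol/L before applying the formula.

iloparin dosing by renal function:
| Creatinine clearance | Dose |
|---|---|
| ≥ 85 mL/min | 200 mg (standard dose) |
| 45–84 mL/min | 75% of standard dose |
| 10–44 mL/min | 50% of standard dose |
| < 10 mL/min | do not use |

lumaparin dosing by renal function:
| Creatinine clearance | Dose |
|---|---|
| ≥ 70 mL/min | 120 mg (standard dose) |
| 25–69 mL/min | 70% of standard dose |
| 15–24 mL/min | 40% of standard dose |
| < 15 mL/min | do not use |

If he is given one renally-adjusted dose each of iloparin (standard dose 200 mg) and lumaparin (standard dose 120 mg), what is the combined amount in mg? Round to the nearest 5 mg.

185 mg

SCr = 295 / 88.4 = 3.337 mg/dL
CrCl = (140 − 28) × 68.3 / (72 × 3.337) = 7649.6 / 240.26 ≈ 31.8 mL/min
CrCl ≈ 32 mL/min.
iloparin: 10–44 mL/min → 50% of 200 mg = 100 mg.
lumaparin: 25–69 mL/min → 70% of 120 mg = 84 mg.
Total = 100 + 84 = 184 mg.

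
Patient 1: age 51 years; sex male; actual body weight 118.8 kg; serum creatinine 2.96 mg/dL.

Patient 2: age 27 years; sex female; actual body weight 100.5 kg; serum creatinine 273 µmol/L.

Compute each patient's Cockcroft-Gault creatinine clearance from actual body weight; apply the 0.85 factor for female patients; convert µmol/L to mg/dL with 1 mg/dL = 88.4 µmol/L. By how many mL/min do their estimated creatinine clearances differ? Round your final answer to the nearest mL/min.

6 mL/min

Patient 1: CrCl = (140 − 51) × 118.8 / (72 × 2.96) = 10573.2 / 213.12 ≈ 49.6 mL/min
Patient 2: SCr = 273 / 88.4 = 3.088 mg/dL
Patient 2: CrCl = (140 − 27) × 100.5 / (72 × 3.088) × 0.85 = 11356.5 / 222.34 × 0.85 ≈ 43.4 mL/min
|49.6 − 43.4| = 6.2 mL/min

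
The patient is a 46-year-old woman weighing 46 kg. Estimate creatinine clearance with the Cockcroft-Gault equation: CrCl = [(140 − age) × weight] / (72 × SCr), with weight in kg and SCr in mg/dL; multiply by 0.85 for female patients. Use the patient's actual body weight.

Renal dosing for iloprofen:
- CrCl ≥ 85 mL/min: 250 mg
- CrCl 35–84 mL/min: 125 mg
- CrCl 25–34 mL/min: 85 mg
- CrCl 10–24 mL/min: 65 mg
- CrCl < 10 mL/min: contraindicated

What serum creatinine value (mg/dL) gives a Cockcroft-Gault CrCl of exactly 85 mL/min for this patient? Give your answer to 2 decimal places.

Standard dose requires CrCl ≥ 85 mL/min.
Set (140 − 46) × 46 × 0.85 / (72 × SCr) = 85
SCr = (140 − 46) × 46 × 0.85 / (72 × 85) = 0.601 mg/dL

0.60 mg/dL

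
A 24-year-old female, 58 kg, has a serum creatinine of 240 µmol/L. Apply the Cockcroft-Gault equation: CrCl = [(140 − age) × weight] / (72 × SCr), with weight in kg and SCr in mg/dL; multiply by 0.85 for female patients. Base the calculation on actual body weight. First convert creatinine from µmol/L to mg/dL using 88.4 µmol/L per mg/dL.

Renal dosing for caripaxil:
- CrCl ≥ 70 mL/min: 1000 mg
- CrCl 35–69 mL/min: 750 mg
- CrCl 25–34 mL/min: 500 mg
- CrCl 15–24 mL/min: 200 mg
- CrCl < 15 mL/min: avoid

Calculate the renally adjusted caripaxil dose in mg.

SCr = 240 / 88.4 = 2.715 mg/dL
CrCl = (140 − 24) × 58 / (72 × 2.715) × 0.85 = 6728.0 / 195.48 × 0.85 ≈ 29.3 mL/min
CrCl ≈ 29 mL/min → bracket 25–34 mL/min.
Dose for this bracket: 500 mg.

500 mg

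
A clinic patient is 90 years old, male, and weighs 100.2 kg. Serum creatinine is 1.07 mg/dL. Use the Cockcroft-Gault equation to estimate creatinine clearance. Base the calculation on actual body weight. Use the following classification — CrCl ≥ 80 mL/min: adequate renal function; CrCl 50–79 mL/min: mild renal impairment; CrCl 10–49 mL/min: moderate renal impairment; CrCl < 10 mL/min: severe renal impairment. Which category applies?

CrCl = (140 − 90) × 100.2 / (72 × 1.07) = 5010.0 / 77.04 ≈ 65.0 mL/min
65 mL/min falls in the 'mild renal impairment' range.

mild renal impairment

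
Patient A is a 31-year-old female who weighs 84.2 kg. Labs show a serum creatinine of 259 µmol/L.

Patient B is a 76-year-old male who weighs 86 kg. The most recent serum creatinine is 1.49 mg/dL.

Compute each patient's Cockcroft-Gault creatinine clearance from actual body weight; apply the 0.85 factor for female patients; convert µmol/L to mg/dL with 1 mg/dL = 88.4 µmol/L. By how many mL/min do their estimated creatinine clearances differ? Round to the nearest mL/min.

Patient A: SCr = 259 / 88.4 = 2.93 mg/dL
Patient A: CrCl = (140 − 31) × 84.2 / (72 × 2.93) × 0.85 = 9177.8 / 210.96 × 0.85 ≈ 37.0 mL/min
Patient B: CrCl = (140 − 76) × 86 / (72 × 1.49) = 5504.0 / 107.28 ≈ 51.3 mL/min
|37.0 − 51.3| = 14.3 mL/min

14 mL/min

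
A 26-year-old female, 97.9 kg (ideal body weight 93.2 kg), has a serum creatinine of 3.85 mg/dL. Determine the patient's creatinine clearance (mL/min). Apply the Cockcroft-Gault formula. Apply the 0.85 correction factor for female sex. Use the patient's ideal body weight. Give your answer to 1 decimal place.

CrCl = (140 − 26) × 93.2 / (72 × 3.85) × 0.85 = 10624.8 / 277.20 × 0.85 ≈ 32.6 mL/min

32.6 mL/min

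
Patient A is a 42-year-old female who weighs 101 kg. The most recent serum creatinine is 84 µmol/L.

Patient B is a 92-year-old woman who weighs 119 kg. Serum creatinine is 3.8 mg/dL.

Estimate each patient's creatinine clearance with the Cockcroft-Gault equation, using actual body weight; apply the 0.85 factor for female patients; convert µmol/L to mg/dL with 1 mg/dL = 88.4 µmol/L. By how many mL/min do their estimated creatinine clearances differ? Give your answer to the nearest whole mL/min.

105 mL/min

Patient A: SCr = 84 / 88.4 = 0.95 mg/dL
Patient A: CrCl = (140 − 42) × 101 / (72 × 0.95) × 0.85 = 9898.0 / 68.40 × 0.85 ≈ 123.0 mL/min
Patient B: CrCl = (140 − 92) × 119 / (72 × 3.8) × 0.85 = 5712.0 / 273.60 × 0.85 ≈ 17.7 mL/min
|123.0 − 17.7| = 105.3 mL/min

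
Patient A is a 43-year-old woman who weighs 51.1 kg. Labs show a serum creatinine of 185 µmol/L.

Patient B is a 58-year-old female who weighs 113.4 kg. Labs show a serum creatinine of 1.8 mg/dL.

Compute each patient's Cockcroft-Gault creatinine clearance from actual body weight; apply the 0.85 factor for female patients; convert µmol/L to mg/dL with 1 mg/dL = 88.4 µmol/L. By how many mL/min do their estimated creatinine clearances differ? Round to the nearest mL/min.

Patient A: SCr = 185 / 88.4 = 2.093 mg/dL
Patient A: CrCl = (140 − 43) × 51.1 / (72 × 2.093) × 0.85 = 4956.7 / 150.70 × 0.85 ≈ 28.0 mL/min
Patient B: CrCl = (140 − 58) × 113.4 / (72 × 1.8) × 0.85 = 9298.8 / 129.60 × 0.85 ≈ 61.0 mL/min
|28.0 − 61.0| = 33.0 mL/min

33 mL/min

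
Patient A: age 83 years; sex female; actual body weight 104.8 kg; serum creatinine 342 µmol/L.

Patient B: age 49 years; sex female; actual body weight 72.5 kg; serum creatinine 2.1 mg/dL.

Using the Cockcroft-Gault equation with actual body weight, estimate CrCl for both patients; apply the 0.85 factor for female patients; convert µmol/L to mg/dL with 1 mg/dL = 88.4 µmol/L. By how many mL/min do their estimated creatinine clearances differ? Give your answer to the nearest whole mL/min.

Patient A: SCr = 342 / 88.4 = 3.869 mg/dL
Patient A: CrCl = (140 − 83) × 104.8 / (72 × 3.869) × 0.85 = 5973.6 / 278.57 × 0.85 ≈ 18.2 mL/min
Patient B: CrCl = (140 − 49) × 72.5 / (72 × 2.1) × 0.85 = 6597.5 / 151.20 × 0.85 ≈ 37.1 mL/min
|18.2 − 37.1| = 18.9 mL/min

19 mL/min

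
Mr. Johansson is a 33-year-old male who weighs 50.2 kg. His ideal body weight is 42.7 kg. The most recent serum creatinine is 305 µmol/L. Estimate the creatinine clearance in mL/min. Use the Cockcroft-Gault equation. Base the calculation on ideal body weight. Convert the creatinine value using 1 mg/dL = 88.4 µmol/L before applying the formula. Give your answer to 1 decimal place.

18.4 mL/min

SCr = 305 / 88.4 = 3.45 mg/dL
CrCl = (140 − 33) × 42.7 / (72 × 3.45) = 4568.9 / 248.40 ≈ 18.4 mL/min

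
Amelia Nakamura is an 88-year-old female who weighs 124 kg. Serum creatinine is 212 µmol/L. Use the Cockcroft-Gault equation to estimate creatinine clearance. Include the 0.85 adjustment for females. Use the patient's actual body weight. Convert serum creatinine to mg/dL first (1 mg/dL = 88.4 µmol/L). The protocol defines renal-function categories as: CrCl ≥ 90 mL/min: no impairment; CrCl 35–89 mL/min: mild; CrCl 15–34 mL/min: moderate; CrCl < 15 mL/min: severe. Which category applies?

SCr = 212 / 88.4 = 2.398 mg/dL
CrCl = (140 − 88) × 124 / (72 × 2.398) × 0.85 = 6448.0 / 172.66 × 0.85 ≈ 31.7 mL/min
32 mL/min falls in the 'moderate' range.

moderate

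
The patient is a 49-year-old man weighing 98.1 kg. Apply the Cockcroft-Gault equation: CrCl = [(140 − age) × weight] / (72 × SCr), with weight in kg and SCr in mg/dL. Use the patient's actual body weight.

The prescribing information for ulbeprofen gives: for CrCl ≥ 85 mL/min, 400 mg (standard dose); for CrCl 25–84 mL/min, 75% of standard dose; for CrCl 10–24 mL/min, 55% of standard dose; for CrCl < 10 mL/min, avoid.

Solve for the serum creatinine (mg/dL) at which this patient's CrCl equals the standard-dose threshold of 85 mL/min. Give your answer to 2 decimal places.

Standard dose requires CrCl ≥ 85 mL/min.
Set (140 − 49) × 98.1 / (72 × SCr) = 85
SCr = (140 − 49) × 98.1 / (72 × 85) = 1.459 mg/dL

1.46 mg/dL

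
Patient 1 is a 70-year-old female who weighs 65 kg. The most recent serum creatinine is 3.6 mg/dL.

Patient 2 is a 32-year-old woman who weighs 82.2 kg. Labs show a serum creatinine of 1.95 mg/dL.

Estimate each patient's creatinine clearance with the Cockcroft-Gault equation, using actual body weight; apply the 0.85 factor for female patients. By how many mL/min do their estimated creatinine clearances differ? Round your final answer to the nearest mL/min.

39 mL/min

Patient 1: CrCl = (140 − 70) × 65 / (72 × 3.6) × 0.85 = 4550.0 / 259.20 × 0.85 ≈ 14.9 mL/min
Patient 2: CrCl = (140 − 32) × 82.2 / (72 × 1.95) × 0.85 = 8877.6 / 140.40 × 0.85 ≈ 53.7 mL/min
|14.9 − 53.7| = 38.8 mL/min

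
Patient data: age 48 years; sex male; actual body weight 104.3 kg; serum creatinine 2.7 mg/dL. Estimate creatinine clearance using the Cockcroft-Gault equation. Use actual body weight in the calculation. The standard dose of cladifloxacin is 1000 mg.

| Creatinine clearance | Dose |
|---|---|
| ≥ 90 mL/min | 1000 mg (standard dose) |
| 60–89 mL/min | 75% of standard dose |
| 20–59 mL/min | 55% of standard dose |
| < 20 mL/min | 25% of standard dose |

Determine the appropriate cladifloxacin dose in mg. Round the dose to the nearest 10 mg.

550 mg

CrCl = (140 − 48) × 104.3 / (72 × 2.7) = 9595.6 / 194.40 ≈ 49.4 mL/min
CrCl ≈ 49 mL/min → bracket 20–59 mL/min.
55% of 1000 mg = 550 mg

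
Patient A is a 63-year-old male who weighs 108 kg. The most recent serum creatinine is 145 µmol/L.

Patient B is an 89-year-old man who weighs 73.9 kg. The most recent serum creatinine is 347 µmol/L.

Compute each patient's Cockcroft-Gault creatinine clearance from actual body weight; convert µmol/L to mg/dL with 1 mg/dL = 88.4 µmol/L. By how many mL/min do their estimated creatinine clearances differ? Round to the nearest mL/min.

57 mL/min

Patient A: SCr = 145 / 88.4 = 1.64 mg/dL
Patient A: CrCl = (140 − 63) × 108 / (72 × 1.64) = 8316.0 / 118.08 ≈ 70.4 mL/min
Patient B: SCr = 347 / 88.4 = 3.925 mg/dL
Patient B: CrCl = (140 − 89) × 73.9 / (72 × 3.925) = 3768.9 / 282.60 ≈ 13.3 mL/min
|70.4 − 13.3| = 57.1 mL/min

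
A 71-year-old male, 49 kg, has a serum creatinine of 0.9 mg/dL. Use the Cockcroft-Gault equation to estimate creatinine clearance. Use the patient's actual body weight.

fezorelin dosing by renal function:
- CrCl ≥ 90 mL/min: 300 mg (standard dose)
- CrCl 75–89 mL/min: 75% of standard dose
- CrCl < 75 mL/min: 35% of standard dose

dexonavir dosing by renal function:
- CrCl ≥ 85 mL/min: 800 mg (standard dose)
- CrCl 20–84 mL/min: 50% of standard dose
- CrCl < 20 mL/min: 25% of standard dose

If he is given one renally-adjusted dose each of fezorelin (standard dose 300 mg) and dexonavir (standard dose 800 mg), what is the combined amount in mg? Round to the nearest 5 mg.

CrCl = (140 − 71) × 49 / (72 × 0.9) = 3381.0 / 64.80 ≈ 52.2 mL/min
CrCl ≈ 52 mL/min.
fezorelin: < 75 mL/min → 35% of 300 mg = 105 mg.
dexonavir: 20–84 mL/min → 50% of 800 mg = 400 mg.
Total = 105 + 400 = 505 mg.

505 mg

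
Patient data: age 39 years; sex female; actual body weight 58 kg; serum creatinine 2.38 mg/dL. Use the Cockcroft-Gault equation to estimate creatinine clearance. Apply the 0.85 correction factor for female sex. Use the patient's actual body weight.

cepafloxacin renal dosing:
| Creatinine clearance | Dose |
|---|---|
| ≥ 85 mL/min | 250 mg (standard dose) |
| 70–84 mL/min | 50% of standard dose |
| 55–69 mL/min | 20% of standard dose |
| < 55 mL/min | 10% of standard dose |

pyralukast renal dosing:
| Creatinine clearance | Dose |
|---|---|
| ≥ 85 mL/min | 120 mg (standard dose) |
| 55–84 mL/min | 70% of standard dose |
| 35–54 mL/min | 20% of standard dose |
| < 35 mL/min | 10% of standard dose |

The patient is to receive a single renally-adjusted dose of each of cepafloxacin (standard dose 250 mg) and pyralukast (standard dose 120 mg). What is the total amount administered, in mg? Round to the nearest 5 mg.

35 mg

CrCl = (140 − 39) × 58 / (72 × 2.38) × 0.85 = 5858.0 / 171.36 × 0.85 ≈ 29.1 mL/min
CrCl ≈ 29 mL/min.
cepafloxacin: < 55 mL/min → 10% of 250 mg = 25 mg.
pyralukast: < 35 mL/min → 10% of 120 mg = 12 mg.
Total = 25 + 12 = 37 mg.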